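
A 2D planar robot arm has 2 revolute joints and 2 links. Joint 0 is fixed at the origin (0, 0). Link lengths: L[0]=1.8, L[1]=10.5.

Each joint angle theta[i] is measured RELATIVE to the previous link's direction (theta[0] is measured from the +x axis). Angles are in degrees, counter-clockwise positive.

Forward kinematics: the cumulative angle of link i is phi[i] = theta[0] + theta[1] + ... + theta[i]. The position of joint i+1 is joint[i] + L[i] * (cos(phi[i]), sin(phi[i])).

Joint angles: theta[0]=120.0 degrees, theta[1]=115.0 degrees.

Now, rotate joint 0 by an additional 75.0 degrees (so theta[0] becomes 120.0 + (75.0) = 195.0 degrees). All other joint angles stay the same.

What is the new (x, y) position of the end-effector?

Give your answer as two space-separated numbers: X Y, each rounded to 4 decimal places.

joint[0] = (0.0000, 0.0000)  (base)
link 0: phi[0] = 195 = 195 deg
  cos(195 deg) = -0.9659, sin(195 deg) = -0.2588
  joint[1] = (0.0000, 0.0000) + 1.8 * (-0.9659, -0.2588) = (0.0000 + -1.7387, 0.0000 + -0.4659) = (-1.7387, -0.4659)
link 1: phi[1] = 195 + 115 = 310 deg
  cos(310 deg) = 0.6428, sin(310 deg) = -0.7660
  joint[2] = (-1.7387, -0.4659) + 10.5 * (0.6428, -0.7660) = (-1.7387 + 6.7493, -0.4659 + -8.0435) = (5.0106, -8.5093)
End effector: (5.0106, -8.5093)

Answer: 5.0106 -8.5093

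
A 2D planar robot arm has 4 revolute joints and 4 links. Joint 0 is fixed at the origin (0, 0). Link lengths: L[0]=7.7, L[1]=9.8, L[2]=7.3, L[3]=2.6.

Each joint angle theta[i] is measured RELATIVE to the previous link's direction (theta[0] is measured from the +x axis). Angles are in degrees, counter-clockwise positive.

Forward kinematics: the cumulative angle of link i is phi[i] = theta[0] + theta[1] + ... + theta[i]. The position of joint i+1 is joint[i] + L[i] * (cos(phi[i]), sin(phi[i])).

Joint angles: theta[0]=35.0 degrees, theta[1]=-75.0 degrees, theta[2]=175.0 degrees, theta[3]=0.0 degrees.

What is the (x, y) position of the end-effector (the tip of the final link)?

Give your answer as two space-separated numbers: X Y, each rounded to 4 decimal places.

joint[0] = (0.0000, 0.0000)  (base)
link 0: phi[0] = 35 = 35 deg
  cos(35 deg) = 0.8192, sin(35 deg) = 0.5736
  joint[1] = (0.0000, 0.0000) + 7.7 * (0.8192, 0.5736) = (0.0000 + 6.3075, 0.0000 + 4.4165) = (6.3075, 4.4165)
link 1: phi[1] = 35 + -75 = -40 deg
  cos(-40 deg) = 0.7660, sin(-40 deg) = -0.6428
  joint[2] = (6.3075, 4.4165) + 9.8 * (0.7660, -0.6428) = (6.3075 + 7.5072, 4.4165 + -6.2993) = (13.8147, -1.8828)
link 2: phi[2] = 35 + -75 + 175 = 135 deg
  cos(135 deg) = -0.7071, sin(135 deg) = 0.7071
  joint[3] = (13.8147, -1.8828) + 7.3 * (-0.7071, 0.7071) = (13.8147 + -5.1619, -1.8828 + 5.1619) = (8.6528, 3.2791)
link 3: phi[3] = 35 + -75 + 175 + 0 = 135 deg
  cos(135 deg) = -0.7071, sin(135 deg) = 0.7071
  joint[4] = (8.6528, 3.2791) + 2.6 * (-0.7071, 0.7071) = (8.6528 + -1.8385, 3.2791 + 1.8385) = (6.8143, 5.1176)
End effector: (6.8143, 5.1176)

Answer: 6.8143 5.1176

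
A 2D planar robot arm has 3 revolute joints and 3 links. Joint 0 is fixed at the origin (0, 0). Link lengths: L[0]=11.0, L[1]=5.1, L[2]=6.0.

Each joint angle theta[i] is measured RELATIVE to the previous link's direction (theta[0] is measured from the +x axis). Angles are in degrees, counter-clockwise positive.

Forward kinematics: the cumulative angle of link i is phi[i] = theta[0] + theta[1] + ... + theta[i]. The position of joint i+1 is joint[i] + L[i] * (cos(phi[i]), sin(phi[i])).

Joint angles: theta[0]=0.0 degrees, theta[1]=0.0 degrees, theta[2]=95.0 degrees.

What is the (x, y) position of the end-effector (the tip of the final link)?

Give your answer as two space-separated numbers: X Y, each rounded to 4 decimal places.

joint[0] = (0.0000, 0.0000)  (base)
link 0: phi[0] = 0 = 0 deg
  cos(0 deg) = 1.0000, sin(0 deg) = 0.0000
  joint[1] = (0.0000, 0.0000) + 11 * (1.0000, 0.0000) = (0.0000 + 11.0000, 0.0000 + 0.0000) = (11.0000, 0.0000)
link 1: phi[1] = 0 + 0 = 0 deg
  cos(0 deg) = 1.0000, sin(0 deg) = 0.0000
  joint[2] = (11.0000, 0.0000) + 5.1 * (1.0000, 0.0000) = (11.0000 + 5.1000, 0.0000 + 0.0000) = (16.1000, 0.0000)
link 2: phi[2] = 0 + 0 + 95 = 95 deg
  cos(95 deg) = -0.0872, sin(95 deg) = 0.9962
  joint[3] = (16.1000, 0.0000) + 6 * (-0.0872, 0.9962) = (16.1000 + -0.5229, 0.0000 + 5.9772) = (15.5771, 5.9772)
End effector: (15.5771, 5.9772)

Answer: 15.5771 5.9772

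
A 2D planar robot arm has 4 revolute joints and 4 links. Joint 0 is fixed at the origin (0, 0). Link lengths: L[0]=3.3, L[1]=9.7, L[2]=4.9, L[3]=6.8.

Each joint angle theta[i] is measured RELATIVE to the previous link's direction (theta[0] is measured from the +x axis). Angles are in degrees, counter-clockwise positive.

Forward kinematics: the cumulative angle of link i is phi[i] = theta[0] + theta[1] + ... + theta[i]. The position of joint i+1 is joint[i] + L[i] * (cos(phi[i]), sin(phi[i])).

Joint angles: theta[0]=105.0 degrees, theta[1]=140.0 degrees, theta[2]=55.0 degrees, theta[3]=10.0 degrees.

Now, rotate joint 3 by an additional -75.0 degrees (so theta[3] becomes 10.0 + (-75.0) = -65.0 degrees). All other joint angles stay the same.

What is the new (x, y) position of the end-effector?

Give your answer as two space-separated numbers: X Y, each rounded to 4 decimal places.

Answer: -6.4038 -15.4174

Derivation:
joint[0] = (0.0000, 0.0000)  (base)
link 0: phi[0] = 105 = 105 deg
  cos(105 deg) = -0.2588, sin(105 deg) = 0.9659
  joint[1] = (0.0000, 0.0000) + 3.3 * (-0.2588, 0.9659) = (0.0000 + -0.8541, 0.0000 + 3.1876) = (-0.8541, 3.1876)
link 1: phi[1] = 105 + 140 = 245 deg
  cos(245 deg) = -0.4226, sin(245 deg) = -0.9063
  joint[2] = (-0.8541, 3.1876) + 9.7 * (-0.4226, -0.9063) = (-0.8541 + -4.0994, 3.1876 + -8.7912) = (-4.9535, -5.6036)
link 2: phi[2] = 105 + 140 + 55 = 300 deg
  cos(300 deg) = 0.5000, sin(300 deg) = -0.8660
  joint[3] = (-4.9535, -5.6036) + 4.9 * (0.5000, -0.8660) = (-4.9535 + 2.4500, -5.6036 + -4.2435) = (-2.5035, -9.8472)
link 3: phi[3] = 105 + 140 + 55 + -65 = 235 deg
  cos(235 deg) = -0.5736, sin(235 deg) = -0.8192
  joint[4] = (-2.5035, -9.8472) + 6.8 * (-0.5736, -0.8192) = (-2.5035 + -3.9003, -9.8472 + -5.5702) = (-6.4038, -15.4174)
End effector: (-6.4038, -15.4174)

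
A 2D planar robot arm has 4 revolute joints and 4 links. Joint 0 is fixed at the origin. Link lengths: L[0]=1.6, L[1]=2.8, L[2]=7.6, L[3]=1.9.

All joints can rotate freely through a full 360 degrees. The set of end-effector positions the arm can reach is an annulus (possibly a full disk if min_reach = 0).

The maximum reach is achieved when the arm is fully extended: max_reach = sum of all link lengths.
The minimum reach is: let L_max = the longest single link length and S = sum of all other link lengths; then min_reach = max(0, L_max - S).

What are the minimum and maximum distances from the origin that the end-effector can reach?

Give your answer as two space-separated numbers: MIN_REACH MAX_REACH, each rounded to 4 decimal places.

Link lengths: [1.6, 2.8, 7.6, 1.9]
max_reach = 1.6 + 2.8 + 7.6 + 1.9 = 13.9
L_max = max([1.6, 2.8, 7.6, 1.9]) = 7.6
S (sum of others) = 13.9 - 7.6 = 6.3
min_reach = max(0, 7.6 - 6.3) = max(0, 1.3) = 1.3

Answer: 1.3000 13.9000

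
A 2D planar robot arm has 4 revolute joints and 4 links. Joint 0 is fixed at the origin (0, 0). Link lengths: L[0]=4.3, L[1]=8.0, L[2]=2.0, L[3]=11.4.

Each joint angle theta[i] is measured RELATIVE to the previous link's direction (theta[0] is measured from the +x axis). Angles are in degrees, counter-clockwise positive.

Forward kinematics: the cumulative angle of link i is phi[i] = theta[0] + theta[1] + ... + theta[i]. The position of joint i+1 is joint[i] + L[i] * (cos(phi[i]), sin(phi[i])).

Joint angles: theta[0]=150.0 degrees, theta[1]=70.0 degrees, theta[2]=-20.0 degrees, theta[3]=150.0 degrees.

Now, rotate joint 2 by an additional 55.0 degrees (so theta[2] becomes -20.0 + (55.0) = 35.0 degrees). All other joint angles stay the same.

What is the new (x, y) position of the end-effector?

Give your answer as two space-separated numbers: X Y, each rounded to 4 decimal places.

Answer: -2.3089 3.1369

Derivation:
joint[0] = (0.0000, 0.0000)  (base)
link 0: phi[0] = 150 = 150 deg
  cos(150 deg) = -0.8660, sin(150 deg) = 0.5000
  joint[1] = (0.0000, 0.0000) + 4.3 * (-0.8660, 0.5000) = (0.0000 + -3.7239, 0.0000 + 2.1500) = (-3.7239, 2.1500)
link 1: phi[1] = 150 + 70 = 220 deg
  cos(220 deg) = -0.7660, sin(220 deg) = -0.6428
  joint[2] = (-3.7239, 2.1500) + 8 * (-0.7660, -0.6428) = (-3.7239 + -6.1284, 2.1500 + -5.1423) = (-9.8523, -2.9923)
link 2: phi[2] = 150 + 70 + 35 = 255 deg
  cos(255 deg) = -0.2588, sin(255 deg) = -0.9659
  joint[3] = (-9.8523, -2.9923) + 2 * (-0.2588, -0.9659) = (-9.8523 + -0.5176, -2.9923 + -1.9319) = (-10.3699, -4.9242)
link 3: phi[3] = 150 + 70 + 35 + 150 = 405 deg
  cos(405 deg) = 0.7071, sin(405 deg) = 0.7071
  joint[4] = (-10.3699, -4.9242) + 11.4 * (0.7071, 0.7071) = (-10.3699 + 8.0610, -4.9242 + 8.0610) = (-2.3089, 3.1369)
End effector: (-2.3089, 3.1369)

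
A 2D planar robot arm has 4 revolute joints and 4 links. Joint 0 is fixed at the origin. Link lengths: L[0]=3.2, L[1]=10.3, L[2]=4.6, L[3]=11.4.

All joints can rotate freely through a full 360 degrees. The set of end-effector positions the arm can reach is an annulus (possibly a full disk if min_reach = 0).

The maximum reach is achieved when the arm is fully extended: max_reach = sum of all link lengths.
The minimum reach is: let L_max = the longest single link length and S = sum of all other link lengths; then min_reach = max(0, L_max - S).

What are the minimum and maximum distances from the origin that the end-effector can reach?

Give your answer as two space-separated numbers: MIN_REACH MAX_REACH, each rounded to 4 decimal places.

Answer: 0.0000 29.5000

Derivation:
Link lengths: [3.2, 10.3, 4.6, 11.4]
max_reach = 3.2 + 10.3 + 4.6 + 11.4 = 29.5
L_max = max([3.2, 10.3, 4.6, 11.4]) = 11.4
S (sum of others) = 29.5 - 11.4 = 18.1
min_reach = max(0, 11.4 - 18.1) = max(0, -6.7) = 0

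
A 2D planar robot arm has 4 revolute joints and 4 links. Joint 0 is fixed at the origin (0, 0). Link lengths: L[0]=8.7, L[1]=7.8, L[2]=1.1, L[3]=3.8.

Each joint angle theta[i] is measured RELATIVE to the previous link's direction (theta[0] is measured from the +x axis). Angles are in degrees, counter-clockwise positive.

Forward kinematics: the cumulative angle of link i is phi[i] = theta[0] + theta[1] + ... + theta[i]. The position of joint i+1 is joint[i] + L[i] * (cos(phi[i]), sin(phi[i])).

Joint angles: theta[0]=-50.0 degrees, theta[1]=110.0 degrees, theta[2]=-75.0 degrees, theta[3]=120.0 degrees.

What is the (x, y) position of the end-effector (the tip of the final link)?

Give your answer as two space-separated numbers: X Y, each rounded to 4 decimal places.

joint[0] = (0.0000, 0.0000)  (base)
link 0: phi[0] = -50 = -50 deg
  cos(-50 deg) = 0.6428, sin(-50 deg) = -0.7660
  joint[1] = (0.0000, 0.0000) + 8.7 * (0.6428, -0.7660) = (0.0000 + 5.5923, 0.0000 + -6.6646) = (5.5923, -6.6646)
link 1: phi[1] = -50 + 110 = 60 deg
  cos(60 deg) = 0.5000, sin(60 deg) = 0.8660
  joint[2] = (5.5923, -6.6646) + 7.8 * (0.5000, 0.8660) = (5.5923 + 3.9000, -6.6646 + 6.7550) = (9.4923, 0.0904)
link 2: phi[2] = -50 + 110 + -75 = -15 deg
  cos(-15 deg) = 0.9659, sin(-15 deg) = -0.2588
  joint[3] = (9.4923, 0.0904) + 1.1 * (0.9659, -0.2588) = (9.4923 + 1.0625, 0.0904 + -0.2847) = (10.5548, -0.1943)
link 3: phi[3] = -50 + 110 + -75 + 120 = 105 deg
  cos(105 deg) = -0.2588, sin(105 deg) = 0.9659
  joint[4] = (10.5548, -0.1943) + 3.8 * (-0.2588, 0.9659) = (10.5548 + -0.9835, -0.1943 + 3.6705) = (9.5713, 3.4762)
End effector: (9.5713, 3.4762)

Answer: 9.5713 3.4762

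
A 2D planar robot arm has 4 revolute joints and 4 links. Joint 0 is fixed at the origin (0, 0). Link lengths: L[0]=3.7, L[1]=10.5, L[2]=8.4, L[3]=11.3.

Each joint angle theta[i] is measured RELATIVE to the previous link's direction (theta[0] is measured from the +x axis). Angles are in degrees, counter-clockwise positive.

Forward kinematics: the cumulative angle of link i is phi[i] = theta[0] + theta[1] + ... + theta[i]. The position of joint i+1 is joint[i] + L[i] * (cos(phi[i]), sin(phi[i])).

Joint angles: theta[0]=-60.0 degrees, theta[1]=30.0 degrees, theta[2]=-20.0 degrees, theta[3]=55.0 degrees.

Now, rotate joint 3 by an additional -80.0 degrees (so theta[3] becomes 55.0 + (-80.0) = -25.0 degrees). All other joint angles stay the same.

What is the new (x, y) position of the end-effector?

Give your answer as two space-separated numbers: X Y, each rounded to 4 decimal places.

Answer: 19.2673 -25.8040

Derivation:
joint[0] = (0.0000, 0.0000)  (base)
link 0: phi[0] = -60 = -60 deg
  cos(-60 deg) = 0.5000, sin(-60 deg) = -0.8660
  joint[1] = (0.0000, 0.0000) + 3.7 * (0.5000, -0.8660) = (0.0000 + 1.8500, 0.0000 + -3.2043) = (1.8500, -3.2043)
link 1: phi[1] = -60 + 30 = -30 deg
  cos(-30 deg) = 0.8660, sin(-30 deg) = -0.5000
  joint[2] = (1.8500, -3.2043) + 10.5 * (0.8660, -0.5000) = (1.8500 + 9.0933, -3.2043 + -5.2500) = (10.9433, -8.4543)
link 2: phi[2] = -60 + 30 + -20 = -50 deg
  cos(-50 deg) = 0.6428, sin(-50 deg) = -0.7660
  joint[3] = (10.9433, -8.4543) + 8.4 * (0.6428, -0.7660) = (10.9433 + 5.3994, -8.4543 + -6.4348) = (16.3427, -14.8891)
link 3: phi[3] = -60 + 30 + -20 + -25 = -75 deg
  cos(-75 deg) = 0.2588, sin(-75 deg) = -0.9659
  joint[4] = (16.3427, -14.8891) + 11.3 * (0.2588, -0.9659) = (16.3427 + 2.9247, -14.8891 + -10.9150) = (19.2673, -25.8040)
End effector: (19.2673, -25.8040)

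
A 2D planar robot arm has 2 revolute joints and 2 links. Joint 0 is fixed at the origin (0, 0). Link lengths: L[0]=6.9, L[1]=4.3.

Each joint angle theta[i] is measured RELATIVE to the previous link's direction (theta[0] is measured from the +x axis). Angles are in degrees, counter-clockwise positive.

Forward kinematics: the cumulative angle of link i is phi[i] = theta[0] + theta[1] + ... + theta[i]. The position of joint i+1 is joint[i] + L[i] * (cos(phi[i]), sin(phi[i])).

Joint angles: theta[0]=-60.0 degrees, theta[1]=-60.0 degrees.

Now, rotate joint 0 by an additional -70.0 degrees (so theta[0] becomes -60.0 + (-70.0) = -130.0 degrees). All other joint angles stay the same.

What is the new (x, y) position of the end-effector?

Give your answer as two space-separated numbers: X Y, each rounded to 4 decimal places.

Answer: -8.6699 -4.5390

Derivation:
joint[0] = (0.0000, 0.0000)  (base)
link 0: phi[0] = -130 = -130 deg
  cos(-130 deg) = -0.6428, sin(-130 deg) = -0.7660
  joint[1] = (0.0000, 0.0000) + 6.9 * (-0.6428, -0.7660) = (0.0000 + -4.4352, 0.0000 + -5.2857) = (-4.4352, -5.2857)
link 1: phi[1] = -130 + -60 = -190 deg
  cos(-190 deg) = -0.9848, sin(-190 deg) = 0.1736
  joint[2] = (-4.4352, -5.2857) + 4.3 * (-0.9848, 0.1736) = (-4.4352 + -4.2347, -5.2857 + 0.7467) = (-8.6699, -4.5390)
End effector: (-8.6699, -4.5390)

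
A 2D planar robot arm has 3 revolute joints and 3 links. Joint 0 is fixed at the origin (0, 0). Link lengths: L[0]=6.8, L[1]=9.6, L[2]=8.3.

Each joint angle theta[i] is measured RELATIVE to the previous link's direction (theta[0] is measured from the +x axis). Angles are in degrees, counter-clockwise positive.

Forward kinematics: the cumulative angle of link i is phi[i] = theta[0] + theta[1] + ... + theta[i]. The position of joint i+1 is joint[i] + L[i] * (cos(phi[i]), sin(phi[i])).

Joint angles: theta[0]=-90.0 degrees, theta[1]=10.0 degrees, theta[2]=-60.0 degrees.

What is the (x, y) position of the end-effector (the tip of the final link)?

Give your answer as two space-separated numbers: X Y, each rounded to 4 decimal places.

Answer: -4.6911 -21.5893

Derivation:
joint[0] = (0.0000, 0.0000)  (base)
link 0: phi[0] = -90 = -90 deg
  cos(-90 deg) = 0.0000, sin(-90 deg) = -1.0000
  joint[1] = (0.0000, 0.0000) + 6.8 * (0.0000, -1.0000) = (0.0000 + 0.0000, 0.0000 + -6.8000) = (0.0000, -6.8000)
link 1: phi[1] = -90 + 10 = -80 deg
  cos(-80 deg) = 0.1736, sin(-80 deg) = -0.9848
  joint[2] = (0.0000, -6.8000) + 9.6 * (0.1736, -0.9848) = (0.0000 + 1.6670, -6.8000 + -9.4542) = (1.6670, -16.2542)
link 2: phi[2] = -90 + 10 + -60 = -140 deg
  cos(-140 deg) = -0.7660, sin(-140 deg) = -0.6428
  joint[3] = (1.6670, -16.2542) + 8.3 * (-0.7660, -0.6428) = (1.6670 + -6.3582, -16.2542 + -5.3351) = (-4.6911, -21.5893)
End effector: (-4.6911, -21.5893)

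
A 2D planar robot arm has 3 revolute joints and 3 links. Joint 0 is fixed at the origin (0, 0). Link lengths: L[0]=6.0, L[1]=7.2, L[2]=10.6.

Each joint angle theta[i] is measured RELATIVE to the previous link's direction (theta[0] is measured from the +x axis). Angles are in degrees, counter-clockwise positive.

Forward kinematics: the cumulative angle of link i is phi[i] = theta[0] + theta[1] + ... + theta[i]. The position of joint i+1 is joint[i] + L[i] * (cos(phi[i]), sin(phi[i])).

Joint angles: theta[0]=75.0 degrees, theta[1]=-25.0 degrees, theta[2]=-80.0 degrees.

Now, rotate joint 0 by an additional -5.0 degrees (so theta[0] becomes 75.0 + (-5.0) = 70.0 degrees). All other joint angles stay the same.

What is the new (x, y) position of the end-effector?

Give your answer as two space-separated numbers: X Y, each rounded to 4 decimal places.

Answer: 15.8263 4.6494

Derivation:
joint[0] = (0.0000, 0.0000)  (base)
link 0: phi[0] = 70 = 70 deg
  cos(70 deg) = 0.3420, sin(70 deg) = 0.9397
  joint[1] = (0.0000, 0.0000) + 6 * (0.3420, 0.9397) = (0.0000 + 2.0521, 0.0000 + 5.6382) = (2.0521, 5.6382)
link 1: phi[1] = 70 + -25 = 45 deg
  cos(45 deg) = 0.7071, sin(45 deg) = 0.7071
  joint[2] = (2.0521, 5.6382) + 7.2 * (0.7071, 0.7071) = (2.0521 + 5.0912, 5.6382 + 5.0912) = (7.1433, 10.7293)
link 2: phi[2] = 70 + -25 + -80 = -35 deg
  cos(-35 deg) = 0.8192, sin(-35 deg) = -0.5736
  joint[3] = (7.1433, 10.7293) + 10.6 * (0.8192, -0.5736) = (7.1433 + 8.6830, 10.7293 + -6.0799) = (15.8263, 4.6494)
End effector: (15.8263, 4.6494)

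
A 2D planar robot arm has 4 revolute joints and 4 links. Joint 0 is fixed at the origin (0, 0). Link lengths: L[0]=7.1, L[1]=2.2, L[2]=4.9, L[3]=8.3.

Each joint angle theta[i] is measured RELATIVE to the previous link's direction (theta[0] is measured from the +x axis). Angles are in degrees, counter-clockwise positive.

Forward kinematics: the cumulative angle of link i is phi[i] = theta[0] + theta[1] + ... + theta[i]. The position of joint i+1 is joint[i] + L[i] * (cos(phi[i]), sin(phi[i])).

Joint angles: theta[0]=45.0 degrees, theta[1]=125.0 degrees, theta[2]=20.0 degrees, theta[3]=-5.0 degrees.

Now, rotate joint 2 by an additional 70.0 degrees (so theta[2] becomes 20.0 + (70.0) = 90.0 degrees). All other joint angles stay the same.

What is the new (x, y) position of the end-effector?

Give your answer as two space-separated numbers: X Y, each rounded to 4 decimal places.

joint[0] = (0.0000, 0.0000)  (base)
link 0: phi[0] = 45 = 45 deg
  cos(45 deg) = 0.7071, sin(45 deg) = 0.7071
  joint[1] = (0.0000, 0.0000) + 7.1 * (0.7071, 0.7071) = (0.0000 + 5.0205, 0.0000 + 5.0205) = (5.0205, 5.0205)
link 1: phi[1] = 45 + 125 = 170 deg
  cos(170 deg) = -0.9848, sin(170 deg) = 0.1736
  joint[2] = (5.0205, 5.0205) + 2.2 * (-0.9848, 0.1736) = (5.0205 + -2.1666, 5.0205 + 0.3820) = (2.8539, 5.4025)
link 2: phi[2] = 45 + 125 + 90 = 260 deg
  cos(260 deg) = -0.1736, sin(260 deg) = -0.9848
  joint[3] = (2.8539, 5.4025) + 4.9 * (-0.1736, -0.9848) = (2.8539 + -0.8509, 5.4025 + -4.8256) = (2.0030, 0.5769)
link 3: phi[3] = 45 + 125 + 90 + -5 = 255 deg
  cos(255 deg) = -0.2588, sin(255 deg) = -0.9659
  joint[4] = (2.0030, 0.5769) + 8.3 * (-0.2588, -0.9659) = (2.0030 + -2.1482, 0.5769 + -8.0172) = (-0.1452, -7.4403)
End effector: (-0.1452, -7.4403)

Answer: -0.1452 -7.4403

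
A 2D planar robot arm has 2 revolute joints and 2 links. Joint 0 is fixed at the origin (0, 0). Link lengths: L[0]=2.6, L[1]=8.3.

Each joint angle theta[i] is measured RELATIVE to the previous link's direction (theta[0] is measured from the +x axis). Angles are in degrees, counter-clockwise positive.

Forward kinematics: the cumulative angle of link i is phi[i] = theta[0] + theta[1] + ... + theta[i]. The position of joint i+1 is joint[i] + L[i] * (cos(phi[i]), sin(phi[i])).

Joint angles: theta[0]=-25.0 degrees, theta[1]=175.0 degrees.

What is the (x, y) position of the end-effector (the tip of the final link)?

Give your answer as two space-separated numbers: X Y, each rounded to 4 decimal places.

joint[0] = (0.0000, 0.0000)  (base)
link 0: phi[0] = -25 = -25 deg
  cos(-25 deg) = 0.9063, sin(-25 deg) = -0.4226
  joint[1] = (0.0000, 0.0000) + 2.6 * (0.9063, -0.4226) = (0.0000 + 2.3564, 0.0000 + -1.0988) = (2.3564, -1.0988)
link 1: phi[1] = -25 + 175 = 150 deg
  cos(150 deg) = -0.8660, sin(150 deg) = 0.5000
  joint[2] = (2.3564, -1.0988) + 8.3 * (-0.8660, 0.5000) = (2.3564 + -7.1880, -1.0988 + 4.1500) = (-4.8316, 3.0512)
End effector: (-4.8316, 3.0512)

Answer: -4.8316 3.0512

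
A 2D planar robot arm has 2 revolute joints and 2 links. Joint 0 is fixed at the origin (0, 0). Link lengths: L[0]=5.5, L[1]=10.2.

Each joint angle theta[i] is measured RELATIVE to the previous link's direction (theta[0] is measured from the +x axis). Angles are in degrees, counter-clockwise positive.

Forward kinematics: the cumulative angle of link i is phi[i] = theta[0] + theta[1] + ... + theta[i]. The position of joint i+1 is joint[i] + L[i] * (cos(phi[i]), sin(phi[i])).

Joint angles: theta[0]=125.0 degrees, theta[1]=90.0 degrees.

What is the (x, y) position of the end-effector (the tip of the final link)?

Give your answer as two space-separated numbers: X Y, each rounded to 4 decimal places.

Answer: -11.5100 -1.3451

Derivation:
joint[0] = (0.0000, 0.0000)  (base)
link 0: phi[0] = 125 = 125 deg
  cos(125 deg) = -0.5736, sin(125 deg) = 0.8192
  joint[1] = (0.0000, 0.0000) + 5.5 * (-0.5736, 0.8192) = (0.0000 + -3.1547, 0.0000 + 4.5053) = (-3.1547, 4.5053)
link 1: phi[1] = 125 + 90 = 215 deg
  cos(215 deg) = -0.8192, sin(215 deg) = -0.5736
  joint[2] = (-3.1547, 4.5053) + 10.2 * (-0.8192, -0.5736) = (-3.1547 + -8.3554, 4.5053 + -5.8505) = (-11.5100, -1.3451)
End effector: (-11.5100, -1.3451)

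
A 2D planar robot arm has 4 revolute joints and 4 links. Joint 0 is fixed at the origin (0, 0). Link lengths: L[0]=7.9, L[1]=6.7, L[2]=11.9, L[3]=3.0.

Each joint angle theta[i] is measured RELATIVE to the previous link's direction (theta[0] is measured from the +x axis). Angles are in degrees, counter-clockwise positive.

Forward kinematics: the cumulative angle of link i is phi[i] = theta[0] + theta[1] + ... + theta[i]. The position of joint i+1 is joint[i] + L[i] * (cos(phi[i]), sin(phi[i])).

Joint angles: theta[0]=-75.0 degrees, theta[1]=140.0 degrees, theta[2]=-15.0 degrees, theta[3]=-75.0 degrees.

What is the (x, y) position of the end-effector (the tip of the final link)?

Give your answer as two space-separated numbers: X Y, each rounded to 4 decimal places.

Answer: 15.2443 6.2895

Derivation:
joint[0] = (0.0000, 0.0000)  (base)
link 0: phi[0] = -75 = -75 deg
  cos(-75 deg) = 0.2588, sin(-75 deg) = -0.9659
  joint[1] = (0.0000, 0.0000) + 7.9 * (0.2588, -0.9659) = (0.0000 + 2.0447, 0.0000 + -7.6308) = (2.0447, -7.6308)
link 1: phi[1] = -75 + 140 = 65 deg
  cos(65 deg) = 0.4226, sin(65 deg) = 0.9063
  joint[2] = (2.0447, -7.6308) + 6.7 * (0.4226, 0.9063) = (2.0447 + 2.8315, -7.6308 + 6.0723) = (4.8762, -1.5586)
link 2: phi[2] = -75 + 140 + -15 = 50 deg
  cos(50 deg) = 0.6428, sin(50 deg) = 0.7660
  joint[3] = (4.8762, -1.5586) + 11.9 * (0.6428, 0.7660) = (4.8762 + 7.6492, -1.5586 + 9.1159) = (12.5254, 7.5574)
link 3: phi[3] = -75 + 140 + -15 + -75 = -25 deg
  cos(-25 deg) = 0.9063, sin(-25 deg) = -0.4226
  joint[4] = (12.5254, 7.5574) + 3 * (0.9063, -0.4226) = (12.5254 + 2.7189, 7.5574 + -1.2679) = (15.2443, 6.2895)
End effector: (15.2443, 6.2895)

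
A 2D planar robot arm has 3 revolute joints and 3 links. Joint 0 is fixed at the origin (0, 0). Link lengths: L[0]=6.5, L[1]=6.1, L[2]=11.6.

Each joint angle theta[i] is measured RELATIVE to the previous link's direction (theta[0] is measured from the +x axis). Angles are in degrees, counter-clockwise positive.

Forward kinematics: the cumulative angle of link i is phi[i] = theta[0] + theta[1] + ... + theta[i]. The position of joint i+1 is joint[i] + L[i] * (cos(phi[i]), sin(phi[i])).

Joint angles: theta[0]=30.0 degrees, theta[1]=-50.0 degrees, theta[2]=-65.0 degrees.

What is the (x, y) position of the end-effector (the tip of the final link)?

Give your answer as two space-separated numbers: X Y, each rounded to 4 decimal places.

joint[0] = (0.0000, 0.0000)  (base)
link 0: phi[0] = 30 = 30 deg
  cos(30 deg) = 0.8660, sin(30 deg) = 0.5000
  joint[1] = (0.0000, 0.0000) + 6.5 * (0.8660, 0.5000) = (0.0000 + 5.6292, 0.0000 + 3.2500) = (5.6292, 3.2500)
link 1: phi[1] = 30 + -50 = -20 deg
  cos(-20 deg) = 0.9397, sin(-20 deg) = -0.3420
  joint[2] = (5.6292, 3.2500) + 6.1 * (0.9397, -0.3420) = (5.6292 + 5.7321, 3.2500 + -2.0863) = (11.3613, 1.1637)
link 2: phi[2] = 30 + -50 + -65 = -85 deg
  cos(-85 deg) = 0.0872, sin(-85 deg) = -0.9962
  joint[3] = (11.3613, 1.1637) + 11.6 * (0.0872, -0.9962) = (11.3613 + 1.0110, 1.1637 + -11.5559) = (12.3723, -10.3922)
End effector: (12.3723, -10.3922)

Answer: 12.3723 -10.3922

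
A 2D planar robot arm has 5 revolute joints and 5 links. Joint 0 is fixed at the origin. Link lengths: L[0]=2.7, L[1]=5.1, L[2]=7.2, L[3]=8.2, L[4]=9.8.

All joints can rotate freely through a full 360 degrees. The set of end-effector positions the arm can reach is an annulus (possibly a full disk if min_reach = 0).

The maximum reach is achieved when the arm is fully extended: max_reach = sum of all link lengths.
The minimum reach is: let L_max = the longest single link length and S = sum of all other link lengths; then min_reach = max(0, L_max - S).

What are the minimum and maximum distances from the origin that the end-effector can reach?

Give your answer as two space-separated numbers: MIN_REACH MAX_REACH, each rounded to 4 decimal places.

Link lengths: [2.7, 5.1, 7.2, 8.2, 9.8]
max_reach = 2.7 + 5.1 + 7.2 + 8.2 + 9.8 = 33
L_max = max([2.7, 5.1, 7.2, 8.2, 9.8]) = 9.8
S (sum of others) = 33 - 9.8 = 23.2
min_reach = max(0, 9.8 - 23.2) = max(0, -13.4) = 0

Answer: 0.0000 33.0000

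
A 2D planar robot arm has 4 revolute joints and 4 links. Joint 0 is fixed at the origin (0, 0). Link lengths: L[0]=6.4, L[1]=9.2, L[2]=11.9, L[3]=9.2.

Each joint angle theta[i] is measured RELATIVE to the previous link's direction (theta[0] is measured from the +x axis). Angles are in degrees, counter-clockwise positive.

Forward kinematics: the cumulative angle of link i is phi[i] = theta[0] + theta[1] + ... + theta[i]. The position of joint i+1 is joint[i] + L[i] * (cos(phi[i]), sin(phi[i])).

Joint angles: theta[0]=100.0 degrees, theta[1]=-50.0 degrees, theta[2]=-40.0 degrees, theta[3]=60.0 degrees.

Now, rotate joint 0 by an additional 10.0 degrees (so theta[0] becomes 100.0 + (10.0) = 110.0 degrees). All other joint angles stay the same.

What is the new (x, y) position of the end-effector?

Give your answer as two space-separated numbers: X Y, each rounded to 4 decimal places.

Answer: 15.1910 27.1117

Derivation:
joint[0] = (0.0000, 0.0000)  (base)
link 0: phi[0] = 110 = 110 deg
  cos(110 deg) = -0.3420, sin(110 deg) = 0.9397
  joint[1] = (0.0000, 0.0000) + 6.4 * (-0.3420, 0.9397) = (0.0000 + -2.1889, 0.0000 + 6.0140) = (-2.1889, 6.0140)
link 1: phi[1] = 110 + -50 = 60 deg
  cos(60 deg) = 0.5000, sin(60 deg) = 0.8660
  joint[2] = (-2.1889, 6.0140) + 9.2 * (0.5000, 0.8660) = (-2.1889 + 4.6000, 6.0140 + 7.9674) = (2.4111, 13.9815)
link 2: phi[2] = 110 + -50 + -40 = 20 deg
  cos(20 deg) = 0.9397, sin(20 deg) = 0.3420
  joint[3] = (2.4111, 13.9815) + 11.9 * (0.9397, 0.3420) = (2.4111 + 11.1823, 13.9815 + 4.0700) = (13.5934, 18.0515)
link 3: phi[3] = 110 + -50 + -40 + 60 = 80 deg
  cos(80 deg) = 0.1736, sin(80 deg) = 0.9848
  joint[4] = (13.5934, 18.0515) + 9.2 * (0.1736, 0.9848) = (13.5934 + 1.5976, 18.0515 + 9.0602) = (15.1910, 27.1117)
End effector: (15.1910, 27.1117)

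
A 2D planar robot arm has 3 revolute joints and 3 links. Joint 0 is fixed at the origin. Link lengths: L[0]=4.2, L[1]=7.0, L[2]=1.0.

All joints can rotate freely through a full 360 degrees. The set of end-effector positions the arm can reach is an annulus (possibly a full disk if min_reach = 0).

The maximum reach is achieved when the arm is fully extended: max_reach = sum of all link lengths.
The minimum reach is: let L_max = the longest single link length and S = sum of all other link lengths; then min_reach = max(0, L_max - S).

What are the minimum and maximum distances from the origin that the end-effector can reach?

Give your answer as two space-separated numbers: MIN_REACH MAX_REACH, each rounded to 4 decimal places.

Answer: 1.8000 12.2000

Derivation:
Link lengths: [4.2, 7.0, 1.0]
max_reach = 4.2 + 7 + 1 = 12.2
L_max = max([4.2, 7.0, 1.0]) = 7
S (sum of others) = 12.2 - 7 = 5.2
min_reach = max(0, 7 - 5.2) = max(0, 1.8) = 1.8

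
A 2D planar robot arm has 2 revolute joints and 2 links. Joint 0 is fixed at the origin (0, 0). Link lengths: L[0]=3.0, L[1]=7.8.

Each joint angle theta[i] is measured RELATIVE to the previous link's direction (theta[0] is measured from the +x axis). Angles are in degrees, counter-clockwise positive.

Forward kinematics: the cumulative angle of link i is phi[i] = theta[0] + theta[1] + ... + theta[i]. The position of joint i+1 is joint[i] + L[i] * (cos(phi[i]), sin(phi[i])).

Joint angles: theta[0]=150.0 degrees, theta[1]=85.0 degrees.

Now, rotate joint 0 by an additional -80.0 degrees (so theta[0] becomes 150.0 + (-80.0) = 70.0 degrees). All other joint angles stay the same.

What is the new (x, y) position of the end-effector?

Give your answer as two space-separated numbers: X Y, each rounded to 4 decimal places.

Answer: -6.0431 6.1155

Derivation:
joint[0] = (0.0000, 0.0000)  (base)
link 0: phi[0] = 70 = 70 deg
  cos(70 deg) = 0.3420, sin(70 deg) = 0.9397
  joint[1] = (0.0000, 0.0000) + 3 * (0.3420, 0.9397) = (0.0000 + 1.0261, 0.0000 + 2.8191) = (1.0261, 2.8191)
link 1: phi[1] = 70 + 85 = 155 deg
  cos(155 deg) = -0.9063, sin(155 deg) = 0.4226
  joint[2] = (1.0261, 2.8191) + 7.8 * (-0.9063, 0.4226) = (1.0261 + -7.0692, 2.8191 + 3.2964) = (-6.0431, 6.1155)
End effector: (-6.0431, 6.1155)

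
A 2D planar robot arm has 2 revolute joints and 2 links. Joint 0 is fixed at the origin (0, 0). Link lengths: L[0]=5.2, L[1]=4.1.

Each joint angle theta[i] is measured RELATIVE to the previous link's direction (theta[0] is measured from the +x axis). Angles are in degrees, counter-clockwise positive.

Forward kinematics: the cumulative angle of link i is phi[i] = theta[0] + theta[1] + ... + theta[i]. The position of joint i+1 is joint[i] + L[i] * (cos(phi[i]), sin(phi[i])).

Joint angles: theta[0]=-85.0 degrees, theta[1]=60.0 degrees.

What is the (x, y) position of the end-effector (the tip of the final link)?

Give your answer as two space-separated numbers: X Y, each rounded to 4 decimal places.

joint[0] = (0.0000, 0.0000)  (base)
link 0: phi[0] = -85 = -85 deg
  cos(-85 deg) = 0.0872, sin(-85 deg) = -0.9962
  joint[1] = (0.0000, 0.0000) + 5.2 * (0.0872, -0.9962) = (0.0000 + 0.4532, 0.0000 + -5.1802) = (0.4532, -5.1802)
link 1: phi[1] = -85 + 60 = -25 deg
  cos(-25 deg) = 0.9063, sin(-25 deg) = -0.4226
  joint[2] = (0.4532, -5.1802) + 4.1 * (0.9063, -0.4226) = (0.4532 + 3.7159, -5.1802 + -1.7327) = (4.1691, -6.9129)
End effector: (4.1691, -6.9129)

Answer: 4.1691 -6.9129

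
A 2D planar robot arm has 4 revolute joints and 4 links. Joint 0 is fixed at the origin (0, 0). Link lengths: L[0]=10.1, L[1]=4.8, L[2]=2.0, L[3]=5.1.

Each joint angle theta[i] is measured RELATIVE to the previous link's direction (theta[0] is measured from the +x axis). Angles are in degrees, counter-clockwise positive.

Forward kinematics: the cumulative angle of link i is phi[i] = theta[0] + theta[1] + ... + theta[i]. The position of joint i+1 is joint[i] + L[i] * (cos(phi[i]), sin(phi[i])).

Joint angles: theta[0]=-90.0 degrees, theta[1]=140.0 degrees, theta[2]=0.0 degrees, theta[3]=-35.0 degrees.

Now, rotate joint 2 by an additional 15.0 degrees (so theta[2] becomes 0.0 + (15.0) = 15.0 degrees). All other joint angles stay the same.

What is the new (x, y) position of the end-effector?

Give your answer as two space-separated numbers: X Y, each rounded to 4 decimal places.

Answer: 8.3473 -2.0604

Derivation:
joint[0] = (0.0000, 0.0000)  (base)
link 0: phi[0] = -90 = -90 deg
  cos(-90 deg) = 0.0000, sin(-90 deg) = -1.0000
  joint[1] = (0.0000, 0.0000) + 10.1 * (0.0000, -1.0000) = (0.0000 + 0.0000, 0.0000 + -10.1000) = (0.0000, -10.1000)
link 1: phi[1] = -90 + 140 = 50 deg
  cos(50 deg) = 0.6428, sin(50 deg) = 0.7660
  joint[2] = (0.0000, -10.1000) + 4.8 * (0.6428, 0.7660) = (0.0000 + 3.0854, -10.1000 + 3.6770) = (3.0854, -6.4230)
link 2: phi[2] = -90 + 140 + 15 = 65 deg
  cos(65 deg) = 0.4226, sin(65 deg) = 0.9063
  joint[3] = (3.0854, -6.4230) + 2 * (0.4226, 0.9063) = (3.0854 + 0.8452, -6.4230 + 1.8126) = (3.9306, -4.6104)
link 3: phi[3] = -90 + 140 + 15 + -35 = 30 deg
  cos(30 deg) = 0.8660, sin(30 deg) = 0.5000
  joint[4] = (3.9306, -4.6104) + 5.1 * (0.8660, 0.5000) = (3.9306 + 4.4167, -4.6104 + 2.5500) = (8.3473, -2.0604)
End effector: (8.3473, -2.0604)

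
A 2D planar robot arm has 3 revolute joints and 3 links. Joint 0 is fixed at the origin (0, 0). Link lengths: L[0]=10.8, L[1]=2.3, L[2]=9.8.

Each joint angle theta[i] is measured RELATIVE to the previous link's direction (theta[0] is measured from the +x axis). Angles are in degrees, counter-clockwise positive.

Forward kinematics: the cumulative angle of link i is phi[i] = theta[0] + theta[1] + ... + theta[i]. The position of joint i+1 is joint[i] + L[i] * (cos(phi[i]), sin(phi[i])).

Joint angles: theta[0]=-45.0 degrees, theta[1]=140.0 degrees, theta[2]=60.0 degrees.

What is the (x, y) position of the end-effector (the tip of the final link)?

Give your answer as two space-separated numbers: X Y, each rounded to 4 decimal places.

Answer: -1.4455 -1.2038

Derivation:
joint[0] = (0.0000, 0.0000)  (base)
link 0: phi[0] = -45 = -45 deg
  cos(-45 deg) = 0.7071, sin(-45 deg) = -0.7071
  joint[1] = (0.0000, 0.0000) + 10.8 * (0.7071, -0.7071) = (0.0000 + 7.6368, 0.0000 + -7.6368) = (7.6368, -7.6368)
link 1: phi[1] = -45 + 140 = 95 deg
  cos(95 deg) = -0.0872, sin(95 deg) = 0.9962
  joint[2] = (7.6368, -7.6368) + 2.3 * (-0.0872, 0.9962) = (7.6368 + -0.2005, -7.6368 + 2.2912) = (7.4363, -5.3455)
link 2: phi[2] = -45 + 140 + 60 = 155 deg
  cos(155 deg) = -0.9063, sin(155 deg) = 0.4226
  joint[3] = (7.4363, -5.3455) + 9.8 * (-0.9063, 0.4226) = (7.4363 + -8.8818, -5.3455 + 4.1417) = (-1.4455, -1.2038)
End effector: (-1.4455, -1.2038)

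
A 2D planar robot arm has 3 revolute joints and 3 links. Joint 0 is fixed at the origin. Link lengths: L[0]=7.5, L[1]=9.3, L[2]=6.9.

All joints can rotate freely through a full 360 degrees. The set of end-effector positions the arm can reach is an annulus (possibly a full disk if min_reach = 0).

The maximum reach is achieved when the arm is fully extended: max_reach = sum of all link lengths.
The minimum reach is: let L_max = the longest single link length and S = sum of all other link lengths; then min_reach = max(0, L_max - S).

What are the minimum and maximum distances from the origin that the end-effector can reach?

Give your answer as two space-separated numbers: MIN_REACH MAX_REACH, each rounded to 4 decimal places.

Link lengths: [7.5, 9.3, 6.9]
max_reach = 7.5 + 9.3 + 6.9 = 23.7
L_max = max([7.5, 9.3, 6.9]) = 9.3
S (sum of others) = 23.7 - 9.3 = 14.4
min_reach = max(0, 9.3 - 14.4) = max(0, -5.1) = 0

Answer: 0.0000 23.7000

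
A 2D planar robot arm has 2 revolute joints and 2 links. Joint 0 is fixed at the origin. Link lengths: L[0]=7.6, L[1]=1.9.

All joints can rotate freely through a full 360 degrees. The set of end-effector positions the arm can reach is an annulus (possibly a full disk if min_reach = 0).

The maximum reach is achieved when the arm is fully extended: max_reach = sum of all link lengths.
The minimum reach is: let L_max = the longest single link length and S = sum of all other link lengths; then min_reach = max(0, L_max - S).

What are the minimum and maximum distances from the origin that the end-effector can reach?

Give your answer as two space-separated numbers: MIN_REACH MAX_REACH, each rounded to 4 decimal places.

Answer: 5.7000 9.5000

Derivation:
Link lengths: [7.6, 1.9]
max_reach = 7.6 + 1.9 = 9.5
L_max = max([7.6, 1.9]) = 7.6
S (sum of others) = 9.5 - 7.6 = 1.9
min_reach = max(0, 7.6 - 1.9) = max(0, 5.7) = 5.7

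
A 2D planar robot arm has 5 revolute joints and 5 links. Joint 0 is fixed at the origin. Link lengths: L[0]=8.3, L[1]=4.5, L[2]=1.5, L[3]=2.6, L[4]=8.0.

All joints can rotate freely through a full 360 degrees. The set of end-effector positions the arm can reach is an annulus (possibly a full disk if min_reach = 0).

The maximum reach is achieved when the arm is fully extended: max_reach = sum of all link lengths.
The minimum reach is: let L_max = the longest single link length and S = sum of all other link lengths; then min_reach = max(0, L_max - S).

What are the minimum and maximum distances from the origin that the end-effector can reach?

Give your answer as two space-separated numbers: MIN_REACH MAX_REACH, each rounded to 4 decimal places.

Link lengths: [8.3, 4.5, 1.5, 2.6, 8.0]
max_reach = 8.3 + 4.5 + 1.5 + 2.6 + 8 = 24.9
L_max = max([8.3, 4.5, 1.5, 2.6, 8.0]) = 8.3
S (sum of others) = 24.9 - 8.3 = 16.6
min_reach = max(0, 8.3 - 16.6) = max(0, -8.3) = 0

Answer: 0.0000 24.9000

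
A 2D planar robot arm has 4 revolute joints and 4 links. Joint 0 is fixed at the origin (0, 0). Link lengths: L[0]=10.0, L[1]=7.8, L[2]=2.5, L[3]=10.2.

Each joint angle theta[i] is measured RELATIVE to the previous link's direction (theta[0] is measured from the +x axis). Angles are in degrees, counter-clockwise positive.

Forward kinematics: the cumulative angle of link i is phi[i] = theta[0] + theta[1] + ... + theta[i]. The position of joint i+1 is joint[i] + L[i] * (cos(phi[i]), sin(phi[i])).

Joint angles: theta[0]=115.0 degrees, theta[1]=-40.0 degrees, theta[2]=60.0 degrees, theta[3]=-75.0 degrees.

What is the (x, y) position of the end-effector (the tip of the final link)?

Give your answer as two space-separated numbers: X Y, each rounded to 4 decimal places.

Answer: 1.1248 27.1985

Derivation:
joint[0] = (0.0000, 0.0000)  (base)
link 0: phi[0] = 115 = 115 deg
  cos(115 deg) = -0.4226, sin(115 deg) = 0.9063
  joint[1] = (0.0000, 0.0000) + 10 * (-0.4226, 0.9063) = (0.0000 + -4.2262, 0.0000 + 9.0631) = (-4.2262, 9.0631)
link 1: phi[1] = 115 + -40 = 75 deg
  cos(75 deg) = 0.2588, sin(75 deg) = 0.9659
  joint[2] = (-4.2262, 9.0631) + 7.8 * (0.2588, 0.9659) = (-4.2262 + 2.0188, 9.0631 + 7.5342) = (-2.2074, 16.5973)
link 2: phi[2] = 115 + -40 + 60 = 135 deg
  cos(135 deg) = -0.7071, sin(135 deg) = 0.7071
  joint[3] = (-2.2074, 16.5973) + 2.5 * (-0.7071, 0.7071) = (-2.2074 + -1.7678, 16.5973 + 1.7678) = (-3.9752, 18.3651)
link 3: phi[3] = 115 + -40 + 60 + -75 = 60 deg
  cos(60 deg) = 0.5000, sin(60 deg) = 0.8660
  joint[4] = (-3.9752, 18.3651) + 10.2 * (0.5000, 0.8660) = (-3.9752 + 5.1000, 18.3651 + 8.8335) = (1.1248, 27.1985)
End effector: (1.1248, 27.1985)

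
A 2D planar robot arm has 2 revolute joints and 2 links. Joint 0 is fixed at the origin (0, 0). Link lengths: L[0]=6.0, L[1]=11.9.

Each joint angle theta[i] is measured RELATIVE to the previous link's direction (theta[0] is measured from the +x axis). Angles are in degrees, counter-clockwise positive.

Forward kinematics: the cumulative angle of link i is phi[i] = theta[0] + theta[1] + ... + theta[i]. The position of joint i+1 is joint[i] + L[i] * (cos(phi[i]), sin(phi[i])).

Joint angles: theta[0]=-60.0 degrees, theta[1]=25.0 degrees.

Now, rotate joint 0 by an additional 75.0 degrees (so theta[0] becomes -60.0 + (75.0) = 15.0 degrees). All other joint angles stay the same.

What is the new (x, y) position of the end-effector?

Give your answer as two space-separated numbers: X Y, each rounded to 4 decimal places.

Answer: 14.9115 9.2021

Derivation:
joint[0] = (0.0000, 0.0000)  (base)
link 0: phi[0] = 15 = 15 deg
  cos(15 deg) = 0.9659, sin(15 deg) = 0.2588
  joint[1] = (0.0000, 0.0000) + 6 * (0.9659, 0.2588) = (0.0000 + 5.7956, 0.0000 + 1.5529) = (5.7956, 1.5529)
link 1: phi[1] = 15 + 25 = 40 deg
  cos(40 deg) = 0.7660, sin(40 deg) = 0.6428
  joint[2] = (5.7956, 1.5529) + 11.9 * (0.7660, 0.6428) = (5.7956 + 9.1159, 1.5529 + 7.6492) = (14.9115, 9.2021)
End effector: (14.9115, 9.2021)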